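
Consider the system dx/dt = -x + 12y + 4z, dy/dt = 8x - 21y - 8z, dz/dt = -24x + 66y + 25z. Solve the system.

Coefficient matrix A = [[-1, 12, 4], [8, -21, -8], [-24, 66, 25]].
det(A - λI) = 0 gives eigenvalues λ = 3, -1, 1.
For λ=3: eigenvector (0,1,-3).
For λ=-1: eigenvector (1,-2,6).
For λ=1: eigenvector (2,-4,13).
General solution: C_1e^(3t)(0,1,-3) + C_2e^(-t)(1,-2,6) + C_3e^(t)(2,-4,13).

x(t) = C_2e^(-t) + 2C_3e^(t), y(t) = C_1e^(3t) - 2C_2e^(-t) - 4C_3e^(t), z(t) = -3C_1e^(3t) + 6C_2e^(-t) + 13C_3e^(t)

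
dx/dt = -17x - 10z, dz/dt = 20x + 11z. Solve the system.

x(t) = -C_1e^(-3t)sin(2t) - 2C_1e^(-3t)cos(2t) - 2C_2e^(-3t)sin(2t) + C_2e^(-3t)cos(2t), z(t) = C_1e^(-3t)sin(2t) + 3C_1e^(-3t)cos(2t) + 3C_2e^(-3t)sin(2t) - C_2e^(-3t)cos(2t)

Coefficient matrix A = [[-17, -10], [20, 11]].
Characteristic polynomial det(A - λI) = λ^2 + 6λ + 13 = 0.
Eigenvalues λ = -3 ± 2i (complex conjugate pair).
For λ=-3+2i: an eigenvector is (-2,3) - i(-1,1) = (-2 + i, 3 - i).
A real fundamental pair from Re and Im of e^((-3+2i)t)v: X_1 = e^(-3t)(cos(2t)·(-2,3) + sin(2t)·(-1,1)), X_2 = e^(-3t)(sin(2t)·(-2,3) - cos(2t)·(-1,1)).
General solution: C_1X_1 + C_2X_2.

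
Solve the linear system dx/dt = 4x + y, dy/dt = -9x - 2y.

x(t) = K_1e^(t) + K_2te^(t), y(t) = -3K_1e^(t) - 3K_2te^(t) + K_2e^(t)

Coefficient matrix A = [[4, 1], [-9, -2]].
Characteristic polynomial det(A - λI) = λ^2 - 2λ + 1 = 0.
Single eigenvalue λ = 1 with algebraic multiplicity 2.
Eigenvector v = (1,-3); generalized eigenvector w with (A-λI)w=v is (0,1).
General solution: e^(t)[K_1·v + K_2·(t·v + w)].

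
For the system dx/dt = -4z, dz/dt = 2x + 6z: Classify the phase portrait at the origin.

A = [[0,-4],[2,6]]; det(A-λI) = λ^2 - 6λ + 8.
λ = 4, 2: both positive.

unstable node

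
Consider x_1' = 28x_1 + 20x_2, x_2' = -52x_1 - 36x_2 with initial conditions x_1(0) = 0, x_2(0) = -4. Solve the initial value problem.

Coefficient matrix A = [[28, 20], [-52, -36]].
Characteristic polynomial det(A - λI) = λ^2 + 8λ + 32 = 0.
Eigenvalues λ = -4 ± 4i (complex conjugate pair).
For λ=-4+4i: an eigenvector is (-2,3) - i(-1,2) = (-2 + i, 3 - 2i).
A real fundamental pair from Re and Im of e^((-4+4i)t)v: X_1 = e^(-4t)(cos(4t)·(-2,3) + sin(4t)·(-1,2)), X_2 = e^(-4t)(sin(4t)·(-2,3) - cos(4t)·(-1,2)).
General solution: K_1X_1 + K_2X_2.
Applying x_1(0)=0, x_2(0)=-4 gives K_1=4, K_2=8.

x_1(t) = -20e^(-4t)sin(4t), x_2(t) = 32e^(-4t)sin(4t) - 4e^(-4t)cos(4t)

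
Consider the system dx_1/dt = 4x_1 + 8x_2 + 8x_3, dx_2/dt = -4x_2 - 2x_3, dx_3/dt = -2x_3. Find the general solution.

x_1(t) = c_1e^(4t) - c_3e^(-4t), x_2(t) = -c_2e^(-2t) + c_3e^(-4t), x_3(t) = c_2e^(-2t)

Coefficient matrix A = [[4, 8, 8], [0, -4, -2], [0, 0, -2]].
det(A - λI) = 0 gives eigenvalues λ = 4, -2, -4.
For λ=4: eigenvector (1,0,0).
For λ=-2: eigenvector (0,-1,1).
For λ=-4: eigenvector (-1,1,0).
General solution: c_1e^(4t)(1,0,0) + c_2e^(-2t)(0,-1,1) + c_3e^(-4t)(-1,1,0).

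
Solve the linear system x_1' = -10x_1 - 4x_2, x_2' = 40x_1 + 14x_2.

x_1(t) = c_1e^(2t)cos(4t) + c_2e^(2t)sin(4t), x_2(t) = c_1e^(2t)sin(4t) - 3c_1e^(2t)cos(4t) - 3c_2e^(2t)sin(4t) - c_2e^(2t)cos(4t)

Coefficient matrix A = [[-10, -4], [40, 14]].
Characteristic polynomial det(A - λI) = λ^2 - 4λ + 20 = 0.
Eigenvalues λ = 2 ± 4i (complex conjugate pair).
For λ=2+4i: an eigenvector is (1,-3) - i(0,1) = (1, -3 - i).
A real fundamental pair from Re and Im of e^((2+4i)t)v: X_1 = e^(2t)(cos(4t)·(1,-3) + sin(4t)·(0,1)), X_2 = e^(2t)(sin(4t)·(1,-3) - cos(4t)·(0,1)).
General solution: c_1X_1 + c_2X_2.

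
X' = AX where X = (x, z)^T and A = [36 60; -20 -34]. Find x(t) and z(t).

x(t) = -2c_1e^(6t) + 3c_2e^(-4t), z(t) = c_1e^(6t) - 2c_2e^(-4t)

Coefficient matrix A = [[36, 60], [-20, -34]].
Characteristic polynomial det(A - λI) = λ^2 - 2λ - 24 = 0.
Eigenvalues λ = 6, -4.
For λ=6: (A-λI) row 1 is [30, 60], so an eigenvector is (-2, 1).
For λ=-4: (A-λI) row 1 is [40, 60], so an eigenvector is (3, -2).
General solution: c_1e^(6t)(-2,1) + c_2e^(-4t)(3,-2).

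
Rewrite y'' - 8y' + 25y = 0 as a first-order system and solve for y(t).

Let x_1 = y, x_2 = y'. Then x_1' = x_2 and x_2' = -25x_1 + 8x_2.
A = [[0,1],[-25,8]]; det(A-λI) = λ^2 - 8λ + 25.
Eigenvalues λ = 4 ± 3i.

y(t) = C_1e^(4t)cos(3t) + C_2e^(4t)sin(3t)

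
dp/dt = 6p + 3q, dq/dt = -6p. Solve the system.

p(t) = c_1e^(3t)sin(3t) - c_2e^(3t)cos(3t), q(t) = -c_1e^(3t)sin(3t) + c_1e^(3t)cos(3t) + c_2e^(3t)sin(3t) + c_2e^(3t)cos(3t)

Coefficient matrix A = [[6, 3], [-6, 0]].
Characteristic polynomial det(A - λI) = λ^2 - 6λ + 18 = 0.
Eigenvalues λ = 3 ± 3i (complex conjugate pair).
For λ=3+3i: an eigenvector is (0,1) - i(1,-1) = (0 - i, 1 + i).
A real fundamental pair from Re and Im of e^((3+3i)t)v: X_1 = e^(3t)(cos(3t)·(0,1) + sin(3t)·(1,-1)), X_2 = e^(3t)(sin(3t)·(0,1) - cos(3t)·(1,-1)).
General solution: c_1X_1 + c_2X_2.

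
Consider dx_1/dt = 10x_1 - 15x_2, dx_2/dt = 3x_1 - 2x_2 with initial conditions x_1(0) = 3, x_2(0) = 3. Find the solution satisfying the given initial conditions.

Coefficient matrix A = [[10, -15], [3, -2]].
Characteristic polynomial det(A - λI) = λ^2 - 8λ + 25 = 0.
Eigenvalues λ = 4 ± 3i (complex conjugate pair).
For λ=4+3i: an eigenvector is (2,1) - i(-1,0) = (2 + i, 1).
A real fundamental pair from Re and Im of e^((4+3i)t)v: X_1 = e^(4t)(cos(3t)·(2,1) + sin(3t)·(-1,0)), X_2 = e^(4t)(sin(3t)·(2,1) - cos(3t)·(-1,0)).
General solution: K_1X_1 + K_2X_2.
Applying x_1(0)=3, x_2(0)=3 gives K_1=3, K_2=-3.

x_1(t) = -9e^(4t)sin(3t) + 3e^(4t)cos(3t), x_2(t) = -3e^(4t)sin(3t) + 3e^(4t)cos(3t)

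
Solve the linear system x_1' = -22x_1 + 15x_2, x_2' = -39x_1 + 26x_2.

Coefficient matrix A = [[-22, 15], [-39, 26]].
Characteristic polynomial det(A - λI) = λ^2 - 4λ + 13 = 0.
Eigenvalues λ = 2 ± 3i (complex conjugate pair).
For λ=2+3i: an eigenvector is (1,2) - i(2,3) = (1 - 2i, 2 - 3i).
A real fundamental pair from Re and Im of e^((2+3i)t)v: X_1 = e^(2t)(cos(3t)·(1,2) + sin(3t)·(2,3)), X_2 = e^(2t)(sin(3t)·(1,2) - cos(3t)·(2,3)).
General solution: C_1X_1 + C_2X_2.

x_1(t) = 2C_1e^(2t)sin(3t) + C_1e^(2t)cos(3t) + C_2e^(2t)sin(3t) - 2C_2e^(2t)cos(3t), x_2(t) = 3C_1e^(2t)sin(3t) + 2C_1e^(2t)cos(3t) + 2C_2e^(2t)sin(3t) - 3C_2e^(2t)cos(3t)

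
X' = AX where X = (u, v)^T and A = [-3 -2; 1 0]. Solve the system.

u(t) = -2c_1e^(-2t) + c_2e^(-t), v(t) = c_1e^(-2t) - c_2e^(-t)

Coefficient matrix A = [[-3, -2], [1, 0]].
Characteristic polynomial det(A - λI) = λ^2 + 3λ + 2 = 0.
Eigenvalues λ = -2, -1.
For λ=-2: (A-λI) row 1 is [-1, -2], so an eigenvector is (-2, 1).
For λ=-1: (A-λI) row 1 is [-2, -2], so an eigenvector is (1, -1).
General solution: c_1e^(-2t)(-2,1) + c_2e^(-t)(1,-1).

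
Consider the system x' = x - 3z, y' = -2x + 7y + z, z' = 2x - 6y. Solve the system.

Coefficient matrix A = [[1, 0, -3], [-2, 7, 1], [2, -6, 0]].
det(A - λI) = 0 gives eigenvalues λ = 3, 1, 4.
For λ=3: eigenvector (3,2,-2).
For λ=1: eigenvector (3,1,0).
For λ=4: eigenvector (-1,-1,1).
General solution: c_1e^(3t)(3,2,-2) + c_2e^(t)(3,1,0) + c_3e^(4t)(-1,-1,1).

x(t) = 3c_1e^(3t) + 3c_2e^(t) - c_3e^(4t), y(t) = 2c_1e^(3t) + c_2e^(t) - c_3e^(4t), z(t) = -2c_1e^(3t) + c_3e^(4t)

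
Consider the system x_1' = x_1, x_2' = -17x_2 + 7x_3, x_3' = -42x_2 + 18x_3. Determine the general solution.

x_1(t) = K_1e^(t), x_2(t) = K_2e^(-3t) + K_3e^(4t), x_3(t) = 2K_2e^(-3t) + 3K_3e^(4t)

Coefficient matrix A = [[1, 0, 0], [0, -17, 7], [0, -42, 18]].
det(A - λI) = 0 gives eigenvalues λ = 1, -3, 4.
For λ=1: eigenvector (1,0,0).
For λ=-3: eigenvector (0,1,2).
For λ=4: eigenvector (0,1,3).
General solution: K_1e^(t)(1,0,0) + K_2e^(-3t)(0,1,2) + K_3e^(4t)(0,1,3).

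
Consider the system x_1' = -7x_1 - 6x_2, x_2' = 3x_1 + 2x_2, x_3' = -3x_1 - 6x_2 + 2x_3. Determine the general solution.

Coefficient matrix A = [[-7, -6, 0], [3, 2, 0], [-3, -6, 2]].
det(A - λI) = 0 gives eigenvalues λ = -4, -1, 2.
For λ=-4: eigenvector (2,-1,0).
For λ=-1: eigenvector (-1,1,1).
For λ=2: eigenvector (0,0,1).
General solution: c_1e^(-4t)(2,-1,0) + c_2e^(-t)(-1,1,1) + c_3e^(2t)(0,0,1).

x_1(t) = 2c_1e^(-4t) - c_2e^(-t), x_2(t) = -c_1e^(-4t) + c_2e^(-t), x_3(t) = c_2e^(-t) + c_3e^(2t)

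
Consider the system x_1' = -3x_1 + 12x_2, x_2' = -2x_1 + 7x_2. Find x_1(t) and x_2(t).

Coefficient matrix A = [[-3, 12], [-2, 7]].
Characteristic polynomial det(A - λI) = λ^2 - 4λ + 3 = 0.
Eigenvalues λ = 3, 1.
For λ=3: (A-λI) row 1 is [-6, 12], so an eigenvector is (-2, -1).
For λ=1: (A-λI) row 1 is [-4, 12], so an eigenvector is (-3, -1).
General solution: c_1e^(3t)(-2,-1) + c_2e^(t)(-3,-1).

x_1(t) = -2c_1e^(3t) - 3c_2e^(t), x_2(t) = -c_1e^(3t) - c_2e^(t)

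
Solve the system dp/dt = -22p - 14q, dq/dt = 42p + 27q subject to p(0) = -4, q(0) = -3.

p(t) = 18e^(6t) - 22e^(-t), q(t) = -36e^(6t) + 33e^(-t)

Coefficient matrix A = [[-22, -14], [42, 27]].
Characteristic polynomial det(A - λI) = λ^2 - 5λ - 6 = 0.
Eigenvalues λ = -1, 6.
For λ=-1: (A-λI) row 1 is [-21, -14], so an eigenvector is (2, -3).
For λ=6: (A-λI) row 1 is [-28, -14], so an eigenvector is (1, -2).
General solution: c_1e^(-t)(2,-3) + c_2e^(6t)(1,-2).
Applying p(0)=-4, q(0)=-3 gives c_1=-11, c_2=18.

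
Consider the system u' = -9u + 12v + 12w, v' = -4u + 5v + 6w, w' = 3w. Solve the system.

Coefficient matrix A = [[-9, 12, 12], [-4, 5, 6], [0, 0, 3]].
det(A - λI) = 0 gives eigenvalues λ = -1, -3, 3.
For λ=-1: eigenvector (-3,-2,0).
For λ=-3: eigenvector (2,1,0).
For λ=3: eigenvector (2,1,1).
General solution: c_1e^(-t)(-3,-2,0) + c_2e^(-3t)(2,1,0) + c_3e^(3t)(2,1,1).

u(t) = -3c_1e^(-t) + 2c_2e^(-3t) + 2c_3e^(3t), v(t) = -2c_1e^(-t) + c_2e^(-3t) + c_3e^(3t), w(t) = c_3e^(3t)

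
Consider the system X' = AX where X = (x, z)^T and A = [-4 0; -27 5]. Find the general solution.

Coefficient matrix A = [[-4, 0], [-27, 5]].
Characteristic polynomial det(A - λI) = λ^2 - λ - 20 = 0.
Eigenvalues λ = 5, -4.
For λ=5: (A-λI) row 1 is [-9, 0], so an eigenvector is (0, 1).
For λ=-4: (A-λI) row 2 is [-27, 9], so an eigenvector is (1, 3).
General solution: c_1e^(5t)(0,1) + c_2e^(-4t)(1,3).

x(t) = c_2e^(-4t), z(t) = c_1e^(5t) + 3c_2e^(-4t)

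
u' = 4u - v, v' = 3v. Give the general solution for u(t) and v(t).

Coefficient matrix A = [[4, -1], [0, 3]].
Characteristic polynomial det(A - λI) = λ^2 - 7λ + 12 = 0.
Eigenvalues λ = 3, 4.
For λ=3: (A-λI) row 1 is [1, -1], so an eigenvector is (-1, -1).
For λ=4: (A-λI) row 1 is [0, -1], so an eigenvector is (1, 0).
General solution: c_1e^(3t)(-1,-1) + c_2e^(4t)(1,0).

u(t) = -c_1e^(3t) + c_2e^(4t), v(t) = -c_1e^(3t)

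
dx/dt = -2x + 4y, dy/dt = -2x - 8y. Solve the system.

Coefficient matrix A = [[-2, 4], [-2, -8]].
Characteristic polynomial det(A - λI) = λ^2 + 10λ + 24 = 0.
Eigenvalues λ = -4, -6.
For λ=-4: (A-λI) row 1 is [2, 4], so an eigenvector is (2, -1).
For λ=-6: (A-λI) row 1 is [4, 4], so an eigenvector is (1, -1).
General solution: K_1e^(-4t)(2,-1) + K_2e^(-6t)(1,-1).

x(t) = 2K_1e^(-4t) + K_2e^(-6t), y(t) = -K_1e^(-4t) - K_2e^(-6t)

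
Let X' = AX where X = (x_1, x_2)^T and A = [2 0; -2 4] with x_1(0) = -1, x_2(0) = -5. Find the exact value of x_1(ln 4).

A = [[2,0],[-2,4]]; eigenvalues λ = 4, 2.
Eigenvectors: (0,1) for λ=4, (-1,-1) for λ=2.
From the initial condition, c_1 = -4, c_2 = 1.
x_1(ln 4) = (-4)(4^4)(0) + (1)(4^2)(-1) = -16.

-16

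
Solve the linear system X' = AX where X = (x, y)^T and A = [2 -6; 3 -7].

x(t) = -2c_1e^(-t) + c_2e^(-4t), y(t) = -c_1e^(-t) + c_2e^(-4t)

Coefficient matrix A = [[2, -6], [3, -7]].
Characteristic polynomial det(A - λI) = λ^2 + 5λ + 4 = 0.
Eigenvalues λ = -1, -4.
For λ=-1: (A-λI) row 1 is [3, -6], so an eigenvector is (-2, -1).
For λ=-4: (A-λI) row 1 is [6, -6], so an eigenvector is (1, 1).
General solution: c_1e^(-t)(-2,-1) + c_2e^(-4t)(1,1).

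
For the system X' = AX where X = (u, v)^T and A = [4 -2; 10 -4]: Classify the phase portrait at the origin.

A = [[4,-2],[10,-4]]; det(A-λI) = λ^2 + 4.
λ = 0 ± 2i: zero real part.

center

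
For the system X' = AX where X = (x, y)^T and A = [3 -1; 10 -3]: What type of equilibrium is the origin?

A = [[3,-1],[10,-3]]; det(A-λI) = λ^2 + 1.
λ = 0 ± i: zero real part.

center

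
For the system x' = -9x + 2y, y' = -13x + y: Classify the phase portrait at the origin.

A = [[-9,2],[-13,1]]; det(A-λI) = λ^2 + 8λ + 17.
λ = -4 ± i: negative real part.

stable spiral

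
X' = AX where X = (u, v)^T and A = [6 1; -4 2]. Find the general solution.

u(t) = -C_1e^(4t) - C_2te^(4t), v(t) = 2C_1e^(4t) + 2C_2te^(4t) - C_2e^(4t)

Coefficient matrix A = [[6, 1], [-4, 2]].
Characteristic polynomial det(A - λI) = λ^2 - 8λ + 16 = 0.
Single eigenvalue λ = 4 with algebraic multiplicity 2.
Eigenvector v = (-1,2); generalized eigenvector w with (A-λI)w=v is (0,-1).
General solution: e^(4t)[C_1·v + C_2·(t·v + w)].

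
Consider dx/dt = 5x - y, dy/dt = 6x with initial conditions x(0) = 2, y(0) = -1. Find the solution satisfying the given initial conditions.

x(t) = 7e^(3t) - 5e^(2t), y(t) = 14e^(3t) - 15e^(2t)

Coefficient matrix A = [[5, -1], [6, 0]].
Characteristic polynomial det(A - λI) = λ^2 - 5λ + 6 = 0.
Eigenvalues λ = 2, 3.
For λ=2: (A-λI) row 1 is [3, -1], so an eigenvector is (-1, -3).
For λ=3: (A-λI) row 1 is [2, -1], so an eigenvector is (-1, -2).
General solution: K_1e^(2t)(-1,-3) + K_2e^(3t)(-1,-2).
Applying x(0)=2, y(0)=-1 gives K_1=5, K_2=-7.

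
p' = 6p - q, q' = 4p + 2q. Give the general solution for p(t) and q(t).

Coefficient matrix A = [[6, -1], [4, 2]].
Characteristic polynomial det(A - λI) = λ^2 - 8λ + 16 = 0.
Single eigenvalue λ = 4 with algebraic multiplicity 2.
Eigenvector v = (-1,-2); generalized eigenvector w with (A-λI)w=v is (1,3).
General solution: e^(4t)[C_1·v + C_2·(t·v + w)].

p(t) = -C_1e^(4t) - C_2te^(4t) + C_2e^(4t), q(t) = -2C_1e^(4t) - 2C_2te^(4t) + 3C_2e^(4t)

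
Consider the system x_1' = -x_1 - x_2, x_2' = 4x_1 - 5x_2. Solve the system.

Coefficient matrix A = [[-1, -1], [4, -5]].
Characteristic polynomial det(A - λI) = λ^2 + 6λ + 9 = 0.
Single eigenvalue λ = -3 with algebraic multiplicity 2.
Eigenvector v = (-1,-2); generalized eigenvector w with (A-λI)w=v is (-1,-1).
General solution: e^(-3t)[C_1·v + C_2·(t·v + w)].

x_1(t) = -C_1e^(-3t) - C_2te^(-3t) - C_2e^(-3t), x_2(t) = -2C_1e^(-3t) - 2C_2te^(-3t) - C_2e^(-3t)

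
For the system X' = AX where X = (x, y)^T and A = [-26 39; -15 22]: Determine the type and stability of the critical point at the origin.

stable spiral

A = [[-26,39],[-15,22]]; det(A-λI) = λ^2 + 4λ + 13.
λ = -2 ± 3i: negative real part.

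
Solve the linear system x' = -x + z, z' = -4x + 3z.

Coefficient matrix A = [[-1, 1], [-4, 3]].
Characteristic polynomial det(A - λI) = λ^2 - 2λ + 1 = 0.
Single eigenvalue λ = 1 with algebraic multiplicity 2.
Eigenvector v = (1,2); generalized eigenvector w with (A-λI)w=v is (-2,-3).
General solution: e^(t)[K_1·v + K_2·(t·v + w)].

x(t) = K_1e^(t) + K_2te^(t) - 2K_2e^(t), z(t) = 2K_1e^(t) + 2K_2te^(t) - 3K_2e^(t)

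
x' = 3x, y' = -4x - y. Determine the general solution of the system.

Coefficient matrix A = [[3, 0], [-4, -1]].
Characteristic polynomial det(A - λI) = λ^2 - 2λ - 3 = 0.
Eigenvalues λ = -1, 3.
For λ=-1: (A-λI) row 1 is [4, 0], so an eigenvector is (0, 1).
For λ=3: (A-λI) row 2 is [-4, -4], so an eigenvector is (1, -1).
General solution: C_1e^(-t)(0,1) + C_2e^(3t)(1,-1).

x(t) = C_2e^(3t), y(t) = C_1e^(-t) - C_2e^(3t)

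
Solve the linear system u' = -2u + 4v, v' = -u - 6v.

Coefficient matrix A = [[-2, 4], [-1, -6]].
Characteristic polynomial det(A - λI) = λ^2 + 8λ + 16 = 0.
Single eigenvalue λ = -4 with algebraic multiplicity 2.
Eigenvector v = (2,-1); generalized eigenvector w with (A-λI)w=v is (1,0).
General solution: e^(-4t)[c_1·v + c_2·(t·v + w)].

u(t) = 2c_1e^(-4t) + 2c_2te^(-4t) + c_2e^(-4t), v(t) = -c_1e^(-4t) - c_2te^(-4t)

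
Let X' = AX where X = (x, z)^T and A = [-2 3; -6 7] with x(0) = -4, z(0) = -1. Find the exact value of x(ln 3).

222

A = [[-2,3],[-6,7]]; eigenvalues λ = 4, 1.
Eigenvectors: (1,2) for λ=4, (-1,-1) for λ=1.
From the initial condition, c_1 = 3, c_2 = 7.
x(ln 3) = (3)(3^4)(1) + (7)(3^1)(-1) = 222.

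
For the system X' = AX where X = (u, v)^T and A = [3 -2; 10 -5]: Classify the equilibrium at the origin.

stable spiral

A = [[3,-2],[10,-5]]; det(A-λI) = λ^2 + 2λ + 5.
λ = -1 ± 2i: negative real part.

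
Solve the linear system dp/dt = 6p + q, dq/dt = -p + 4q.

Coefficient matrix A = [[6, 1], [-1, 4]].
Characteristic polynomial det(A - λI) = λ^2 - 10λ + 25 = 0.
Single eigenvalue λ = 5 with algebraic multiplicity 2.
Eigenvector v = (-1,1); generalized eigenvector w with (A-λI)w=v is (0,-1).
General solution: e^(5t)[K_1·v + K_2·(t·v + w)].

p(t) = -K_1e^(5t) - K_2te^(5t), q(t) = K_1e^(5t) + K_2te^(5t) - K_2e^(5t)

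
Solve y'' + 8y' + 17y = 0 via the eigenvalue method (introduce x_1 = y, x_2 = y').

y(t) = C_1e^(-4t)cos(t) + C_2e^(-4t)sin(t)

Let x_1 = y, x_2 = y'. Then x_1' = x_2 and x_2' = -17x_1 - 8x_2.
A = [[0,1],[-17,-8]]; det(A-λI) = λ^2 + 8λ + 17.
Eigenvalues λ = -4 ± i.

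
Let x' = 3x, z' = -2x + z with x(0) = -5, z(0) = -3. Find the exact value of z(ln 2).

A = [[3,0],[-2,1]]; eigenvalues λ = 3, 1.
Eigenvectors: (1,-1) for λ=3, (0,-1) for λ=1.
From the initial condition, c_1 = -5, c_2 = 8.
z(ln 2) = (-5)(2^3)(-1) + (8)(2^1)(-1) = 24.

24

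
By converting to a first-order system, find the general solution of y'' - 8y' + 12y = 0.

y(t) = K_1e^(6t) + K_2e^(2t)

Let x_1 = y, x_2 = y'. Then x_1' = x_2 and x_2' = -12x_1 + 8x_2.
A = [[0,1],[-12,8]]; det(A-λI) = λ^2 - 8λ + 12.
Eigenvalues λ = 6, 2 with eigenvectors (1,6), (1,2).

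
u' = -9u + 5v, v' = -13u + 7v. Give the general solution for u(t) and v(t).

u(t) = -2C_1e^(-t)sin(t) - C_1e^(-t)cos(t) - C_2e^(-t)sin(t) + 2C_2e^(-t)cos(t), v(t) = -3C_1e^(-t)sin(t) - 2C_1e^(-t)cos(t) - 2C_2e^(-t)sin(t) + 3C_2e^(-t)cos(t)

Coefficient matrix A = [[-9, 5], [-13, 7]].
Characteristic polynomial det(A - λI) = λ^2 + 2λ + 2 = 0.
Eigenvalues λ = -1 ± i (complex conjugate pair).
For λ=-1+i: an eigenvector is (-1,-2) - i(-2,-3) = (-1 + 2i, -2 + 3i).
A real fundamental pair from Re and Im of e^((-1+i)t)v: X_1 = e^(-t)(cos(t)·(-1,-2) + sin(t)·(-2,-3)), X_2 = e^(-t)(sin(t)·(-1,-2) - cos(t)·(-2,-3)).
General solution: C_1X_1 + C_2X_2.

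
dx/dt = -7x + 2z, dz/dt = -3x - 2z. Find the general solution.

x(t) = 2c_1e^(-4t) + c_2e^(-5t), z(t) = 3c_1e^(-4t) + c_2e^(-5t)

Coefficient matrix A = [[-7, 2], [-3, -2]].
Characteristic polynomial det(A - λI) = λ^2 + 9λ + 20 = 0.
Eigenvalues λ = -4, -5.
For λ=-4: (A-λI) row 1 is [-3, 2], so an eigenvector is (2, 3).
For λ=-5: (A-λI) row 1 is [-2, 2], so an eigenvector is (1, 1).
General solution: c_1e^(-4t)(2,3) + c_2e^(-5t)(1,1).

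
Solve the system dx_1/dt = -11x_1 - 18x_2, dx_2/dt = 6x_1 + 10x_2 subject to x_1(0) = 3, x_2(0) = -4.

x_1(t) = 15e^(t) - 12e^(-2t), x_2(t) = -10e^(t) + 6e^(-2t)

Coefficient matrix A = [[-11, -18], [6, 10]].
Characteristic polynomial det(A - λI) = λ^2 + λ - 2 = 0.
Eigenvalues λ = 1, -2.
For λ=1: (A-λI) row 1 is [-12, -18], so an eigenvector is (-3, 2).
For λ=-2: (A-λI) row 1 is [-9, -18], so an eigenvector is (-2, 1).
General solution: c_1e^(t)(-3,2) + c_2e^(-2t)(-2,1).
Applying x_1(0)=3, x_2(0)=-4 gives c_1=-5, c_2=6.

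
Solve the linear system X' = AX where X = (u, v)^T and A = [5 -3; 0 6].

Coefficient matrix A = [[5, -3], [0, 6]].
Characteristic polynomial det(A - λI) = λ^2 - 11λ + 30 = 0.
Eigenvalues λ = 5, 6.
For λ=5: (A-λI) row 1 is [0, -3], so an eigenvector is (-1, 0).
For λ=6: (A-λI) row 1 is [-1, -3], so an eigenvector is (-3, 1).
General solution: C_1e^(5t)(-1,0) + C_2e^(6t)(-3,1).

u(t) = -C_1e^(5t) - 3C_2e^(6t), v(t) = C_2e^(6t)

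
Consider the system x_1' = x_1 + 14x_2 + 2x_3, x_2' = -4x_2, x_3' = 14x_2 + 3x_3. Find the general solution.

Coefficient matrix A = [[1, 14, 2], [0, -4, 0], [0, 14, 3]].
det(A - λI) = 0 gives eigenvalues λ = -4, 1, 3.
For λ=-4: eigenvector (-2,1,-2).
For λ=1: eigenvector (1,0,0).
For λ=3: eigenvector (1,0,1).
General solution: K_1e^(-4t)(-2,1,-2) + K_2e^(t)(1,0,0) + K_3e^(3t)(1,0,1).

x_1(t) = -2K_1e^(-4t) + K_2e^(t) + K_3e^(3t), x_2(t) = K_1e^(-4t), x_3(t) = -2K_1e^(-4t) + K_3e^(3t)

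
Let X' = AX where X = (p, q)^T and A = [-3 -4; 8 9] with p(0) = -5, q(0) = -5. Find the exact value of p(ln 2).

290

A = [[-3,-4],[8,9]]; eigenvalues λ = 1, 5.
Eigenvectors: (-1,1) for λ=1, (-1,2) for λ=5.
From the initial condition, c_1 = 15, c_2 = -10.
p(ln 2) = (15)(2^1)(-1) + (-10)(2^5)(-1) = 290.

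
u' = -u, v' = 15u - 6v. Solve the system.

Coefficient matrix A = [[-1, 0], [15, -6]].
Characteristic polynomial det(A - λI) = λ^2 + 7λ + 6 = 0.
Eigenvalues λ = -1, -6.
For λ=-1: (A-λI) row 2 is [15, -5], so an eigenvector is (1, 3).
For λ=-6: (A-λI) row 1 is [5, 0], so an eigenvector is (0, 1).
General solution: C_1e^(-t)(1,3) + C_2e^(-6t)(0,1).

u(t) = C_1e^(-t), v(t) = 3C_1e^(-t) + C_2e^(-6t)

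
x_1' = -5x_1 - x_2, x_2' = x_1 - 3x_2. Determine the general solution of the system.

x_1(t) = c_1e^(-4t) + c_2te^(-4t) + 2c_2e^(-4t), x_2(t) = -c_1e^(-4t) - c_2te^(-4t) - 3c_2e^(-4t)

Coefficient matrix A = [[-5, -1], [1, -3]].
Characteristic polynomial det(A - λI) = λ^2 + 8λ + 16 = 0.
Single eigenvalue λ = -4 with algebraic multiplicity 2.
Eigenvector v = (1,-1); generalized eigenvector w with (A-λI)w=v is (2,-3).
General solution: e^(-4t)[c_1·v + c_2·(t·v + w)].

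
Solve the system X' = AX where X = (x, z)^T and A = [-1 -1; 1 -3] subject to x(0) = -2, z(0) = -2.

x(t) = -2e^(-2t), z(t) = -2e^(-2t)

Coefficient matrix A = [[-1, -1], [1, -3]].
Characteristic polynomial det(A - λI) = λ^2 + 4λ + 4 = 0.
Single eigenvalue λ = -2 with algebraic multiplicity 2.
Eigenvector v = (1,1); generalized eigenvector w with (A-λI)w=v is (3,2).
General solution: e^(-2t)[c_1·v + c_2·(t·v + w)].
Applying x(0)=-2, z(0)=-2 gives c_1=-2, c_2=0.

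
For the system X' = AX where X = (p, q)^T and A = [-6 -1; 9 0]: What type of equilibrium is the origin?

A = [[-6,-1],[9,0]]; det(A-λI) = λ^2 + 6λ + 9.
repeated λ = -3 with a single eigenvector.

stable improper node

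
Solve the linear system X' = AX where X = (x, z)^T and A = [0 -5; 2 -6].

x(t) = -c_1e^(-3t)sin(t) - 2c_1e^(-3t)cos(t) - 2c_2e^(-3t)sin(t) + c_2e^(-3t)cos(t), z(t) = -c_1e^(-3t)sin(t) - c_1e^(-3t)cos(t) - c_2e^(-3t)sin(t) + c_2e^(-3t)cos(t)

Coefficient matrix A = [[0, -5], [2, -6]].
Characteristic polynomial det(A - λI) = λ^2 + 6λ + 10 = 0.
Eigenvalues λ = -3 ± i (complex conjugate pair).
For λ=-3+i: an eigenvector is (-2,-1) - i(-1,-1) = (-2 + i, -1 + i).
A real fundamental pair from Re and Im of e^((-3+i)t)v: X_1 = e^(-3t)(cos(t)·(-2,-1) + sin(t)·(-1,-1)), X_2 = e^(-3t)(sin(t)·(-2,-1) - cos(t)·(-1,-1)).
General solution: c_1X_1 + c_2X_2.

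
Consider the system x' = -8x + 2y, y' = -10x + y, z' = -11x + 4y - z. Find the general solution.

x(t) = c_1e^(-4t) + 2c_2e^(-3t), y(t) = 2c_1e^(-4t) + 5c_2e^(-3t), z(t) = c_1e^(-4t) + c_2e^(-3t) + c_3e^(-t)

Coefficient matrix A = [[-8, 2, 0], [-10, 1, 0], [-11, 4, -1]].
det(A - λI) = 0 gives eigenvalues λ = -4, -3, -1.
For λ=-4: eigenvector (1,2,1).
For λ=-3: eigenvector (2,5,1).
For λ=-1: eigenvector (0,0,1).
General solution: c_1e^(-4t)(1,2,1) + c_2e^(-3t)(2,5,1) + c_3e^(-t)(0,0,1).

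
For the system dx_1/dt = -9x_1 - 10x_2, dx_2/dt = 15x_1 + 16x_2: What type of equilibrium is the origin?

unstable node

A = [[-9,-10],[15,16]]; det(A-λI) = λ^2 - 7λ + 6.
λ = 6, 1: both positive.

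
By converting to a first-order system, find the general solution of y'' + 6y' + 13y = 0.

Let x_1 = y, x_2 = y'. Then x_1' = x_2 and x_2' = -13x_1 - 6x_2.
A = [[0,1],[-13,-6]]; det(A-λI) = λ^2 + 6λ + 13.
Eigenvalues λ = -3 ± 2i.

y(t) = C_1e^(-3t)cos(2t) + C_2e^(-3t)sin(2t)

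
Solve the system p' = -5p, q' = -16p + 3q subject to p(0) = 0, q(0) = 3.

Coefficient matrix A = [[-5, 0], [-16, 3]].
Characteristic polynomial det(A - λI) = λ^2 + 2λ - 15 = 0.
Eigenvalues λ = 3, -5.
For λ=3: (A-λI) row 1 is [-8, 0], so an eigenvector is (0, 1).
For λ=-5: (A-λI) row 2 is [-16, 8], so an eigenvector is (-1, -2).
General solution: c_1e^(3t)(0,1) + c_2e^(-5t)(-1,-2).
Applying p(0)=0, q(0)=3 gives c_1=3, c_2=0.

p(t) = 0, q(t) = 3e^(3t)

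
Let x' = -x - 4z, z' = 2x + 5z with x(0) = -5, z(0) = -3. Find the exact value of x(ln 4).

640

A = [[-1,-4],[2,5]]; eigenvalues λ = 3, 1.
Eigenvectors: (1,-1) for λ=3, (-2,1) for λ=1.
From the initial condition, c_1 = 11, c_2 = 8.
x(ln 4) = (11)(4^3)(1) + (8)(4^1)(-2) = 640.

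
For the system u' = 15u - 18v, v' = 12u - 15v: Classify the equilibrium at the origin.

saddle

A = [[15,-18],[12,-15]]; det(A-λI) = λ^2 - 9.
λ = -3, 3: opposite signs.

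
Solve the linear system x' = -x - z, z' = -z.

Coefficient matrix A = [[-1, -1], [0, -1]].
Characteristic polynomial det(A - λI) = λ^2 + 2λ + 1 = 0.
Single eigenvalue λ = -1 with algebraic multiplicity 2.
Eigenvector v = (-1,0); generalized eigenvector w with (A-λI)w=v is (2,1).
General solution: e^(-t)[c_1·v + c_2·(t·v + w)].

x(t) = -c_1e^(-t) - c_2te^(-t) + 2c_2e^(-t), z(t) = c_2e^(-t)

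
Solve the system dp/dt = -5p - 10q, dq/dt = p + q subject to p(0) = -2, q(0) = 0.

Coefficient matrix A = [[-5, -10], [1, 1]].
Characteristic polynomial det(A - λI) = λ^2 + 4λ + 5 = 0.
Eigenvalues λ = -2 ± i (complex conjugate pair).
For λ=-2+i: an eigenvector is (-3,1) - i(-1,0) = (-3 + i, 1).
A real fundamental pair from Re and Im of e^((-2+i)t)v: X_1 = e^(-2t)(cos(t)·(-3,1) + sin(t)·(-1,0)), X_2 = e^(-2t)(sin(t)·(-3,1) - cos(t)·(-1,0)).
General solution: c_1X_1 + c_2X_2.
Applying p(0)=-2, q(0)=0 gives c_1=0, c_2=-2.

p(t) = 6e^(-2t)sin(t) - 2e^(-2t)cos(t), q(t) = -2e^(-2t)sin(t)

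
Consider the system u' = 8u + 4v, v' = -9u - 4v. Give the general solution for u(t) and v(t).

u(t) = -2K_1e^(2t) - 2K_2te^(2t) + K_2e^(2t), v(t) = 3K_1e^(2t) + 3K_2te^(2t) - 2K_2e^(2t)

Coefficient matrix A = [[8, 4], [-9, -4]].
Characteristic polynomial det(A - λI) = λ^2 - 4λ + 4 = 0.
Single eigenvalue λ = 2 with algebraic multiplicity 2.
Eigenvector v = (-2,3); generalized eigenvector w with (A-λI)w=v is (1,-2).
General solution: e^(2t)[K_1·v + K_2·(t·v + w)].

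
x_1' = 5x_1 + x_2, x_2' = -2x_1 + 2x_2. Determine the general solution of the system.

Coefficient matrix A = [[5, 1], [-2, 2]].
Characteristic polynomial det(A - λI) = λ^2 - 7λ + 12 = 0.
Eigenvalues λ = 3, 4.
For λ=3: (A-λI) row 1 is [2, 1], so an eigenvector is (-1, 2).
For λ=4: (A-λI) row 1 is [1, 1], so an eigenvector is (-1, 1).
General solution: c_1e^(3t)(-1,2) + c_2e^(4t)(-1,1).

x_1(t) = -c_1e^(3t) - c_2e^(4t), x_2(t) = 2c_1e^(3t) + c_2e^(4t)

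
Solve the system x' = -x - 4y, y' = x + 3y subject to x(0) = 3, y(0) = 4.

x(t) = -22te^(t) + 3e^(t), y(t) = 11te^(t) + 4e^(t)

Coefficient matrix A = [[-1, -4], [1, 3]].
Characteristic polynomial det(A - λI) = λ^2 - 2λ + 1 = 0.
Single eigenvalue λ = 1 with algebraic multiplicity 2.
Eigenvector v = (-2,1); generalized eigenvector w with (A-λI)w=v is (-3,2).
General solution: e^(t)[c_1·v + c_2·(t·v + w)].
Applying x(0)=3, y(0)=4 gives c_1=-18, c_2=11.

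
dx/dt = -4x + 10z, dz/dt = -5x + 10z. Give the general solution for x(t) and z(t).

x(t) = -3C_1e^(3t)sin(t) - C_1e^(3t)cos(t) - C_2e^(3t)sin(t) + 3C_2e^(3t)cos(t), z(t) = -2C_1e^(3t)sin(t) - C_1e^(3t)cos(t) - C_2e^(3t)sin(t) + 2C_2e^(3t)cos(t)

Coefficient matrix A = [[-4, 10], [-5, 10]].
Characteristic polynomial det(A - λI) = λ^2 - 6λ + 10 = 0.
Eigenvalues λ = 3 ± i (complex conjugate pair).
For λ=3+i: an eigenvector is (-1,-1) - i(-3,-2) = (-1 + 3i, -1 + 2i).
A real fundamental pair from Re and Im of e^((3+i)t)v: X_1 = e^(3t)(cos(t)·(-1,-1) + sin(t)·(-3,-2)), X_2 = e^(3t)(sin(t)·(-1,-1) - cos(t)·(-3,-2)).
General solution: C_1X_1 + C_2X_2.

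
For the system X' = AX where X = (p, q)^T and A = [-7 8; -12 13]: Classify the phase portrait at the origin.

unstable node

A = [[-7,8],[-12,13]]; det(A-λI) = λ^2 - 6λ + 5.
λ = 5, 1: both positive.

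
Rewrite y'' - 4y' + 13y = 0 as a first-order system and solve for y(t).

y(t) = c_1e^(2t)cos(3t) + c_2e^(2t)sin(3t)

Let x_1 = y, x_2 = y'. Then x_1' = x_2 and x_2' = -13x_1 + 4x_2.
A = [[0,1],[-13,4]]; det(A-λI) = λ^2 - 4λ + 13.
Eigenvalues λ = 2 ± 3i.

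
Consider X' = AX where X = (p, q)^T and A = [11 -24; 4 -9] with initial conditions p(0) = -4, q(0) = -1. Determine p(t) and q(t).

p(t) = -6e^(3t) + 2e^(-t), q(t) = -2e^(3t) + e^(-t)

Coefficient matrix A = [[11, -24], [4, -9]].
Characteristic polynomial det(A - λI) = λ^2 - 2λ - 3 = 0.
Eigenvalues λ = 3, -1.
For λ=3: (A-λI) row 1 is [8, -24], so an eigenvector is (3, 1).
For λ=-1: (A-λI) row 1 is [12, -24], so an eigenvector is (-2, -1).
General solution: C_1e^(3t)(3,1) + C_2e^(-t)(-2,-1).
Applying p(0)=-4, q(0)=-1 gives C_1=-2, C_2=-1.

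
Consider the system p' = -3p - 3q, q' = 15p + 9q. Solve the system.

Coefficient matrix A = [[-3, -3], [15, 9]].
Characteristic polynomial det(A - λI) = λ^2 - 6λ + 18 = 0.
Eigenvalues λ = 3 ± 3i (complex conjugate pair).
For λ=3+3i: an eigenvector is (-1,2) - i(0,-1) = (-1, 2 + i).
A real fundamental pair from Re and Im of e^((3+3i)t)v: X_1 = e^(3t)(cos(3t)·(-1,2) + sin(3t)·(0,-1)), X_2 = e^(3t)(sin(3t)·(-1,2) - cos(3t)·(0,-1)).
General solution: K_1X_1 + K_2X_2.

p(t) = -K_1e^(3t)cos(3t) - K_2e^(3t)sin(3t), q(t) = -K_1e^(3t)sin(3t) + 2K_1e^(3t)cos(3t) + 2K_2e^(3t)sin(3t) + K_2e^(3t)cos(3t)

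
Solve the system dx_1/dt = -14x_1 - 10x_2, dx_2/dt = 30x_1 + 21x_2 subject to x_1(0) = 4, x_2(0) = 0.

x_1(t) = -12e^(6t) + 16e^(t), x_2(t) = 24e^(6t) - 24e^(t)

Coefficient matrix A = [[-14, -10], [30, 21]].
Characteristic polynomial det(A - λI) = λ^2 - 7λ + 6 = 0.
Eigenvalues λ = 1, 6.
For λ=1: (A-λI) row 1 is [-15, -10], so an eigenvector is (-2, 3).
For λ=6: (A-λI) row 1 is [-20, -10], so an eigenvector is (-1, 2).
General solution: c_1e^(t)(-2,3) + c_2e^(6t)(-1,2).
Applying x_1(0)=4, x_2(0)=0 gives c_1=-8, c_2=12.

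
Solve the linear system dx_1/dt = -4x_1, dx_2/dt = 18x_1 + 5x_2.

Coefficient matrix A = [[-4, 0], [18, 5]].
Characteristic polynomial det(A - λI) = λ^2 - λ - 20 = 0.
Eigenvalues λ = 5, -4.
For λ=5: (A-λI) row 1 is [-9, 0], so an eigenvector is (0, -1).
For λ=-4: (A-λI) row 2 is [18, 9], so an eigenvector is (1, -2).
General solution: c_1e^(5t)(0,-1) + c_2e^(-4t)(1,-2).

x_1(t) = c_2e^(-4t), x_2(t) = -c_1e^(5t) - 2c_2e^(-4t)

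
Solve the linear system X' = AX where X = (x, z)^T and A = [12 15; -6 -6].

x(t) = 2c_1e^(3t)sin(3t) - c_1e^(3t)cos(3t) - c_2e^(3t)sin(3t) - 2c_2e^(3t)cos(3t), z(t) = -c_1e^(3t)sin(3t) + c_1e^(3t)cos(3t) + c_2e^(3t)sin(3t) + c_2e^(3t)cos(3t)

Coefficient matrix A = [[12, 15], [-6, -6]].
Characteristic polynomial det(A - λI) = λ^2 - 6λ + 18 = 0.
Eigenvalues λ = 3 ± 3i (complex conjugate pair).
For λ=3+3i: an eigenvector is (-1,1) - i(2,-1) = (-1 - 2i, 1 + i).
A real fundamental pair from Re and Im of e^((3+3i)t)v: X_1 = e^(3t)(cos(3t)·(-1,1) + sin(3t)·(2,-1)), X_2 = e^(3t)(sin(3t)·(-1,1) - cos(3t)·(2,-1)).
General solution: c_1X_1 + c_2X_2.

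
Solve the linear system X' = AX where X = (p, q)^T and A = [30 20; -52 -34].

Coefficient matrix A = [[30, 20], [-52, -34]].
Characteristic polynomial det(A - λI) = λ^2 + 4λ + 20 = 0.
Eigenvalues λ = -2 ± 4i (complex conjugate pair).
For λ=-2+4i: an eigenvector is (-1,2) - i(2,-3) = (-1 - 2i, 2 + 3i).
A real fundamental pair from Re and Im of e^((-2+4i)t)v: X_1 = e^(-2t)(cos(4t)·(-1,2) + sin(4t)·(2,-3)), X_2 = e^(-2t)(sin(4t)·(-1,2) - cos(4t)·(2,-3)).
General solution: K_1X_1 + K_2X_2.

p(t) = 2K_1e^(-2t)sin(4t) - K_1e^(-2t)cos(4t) - K_2e^(-2t)sin(4t) - 2K_2e^(-2t)cos(4t), q(t) = -3K_1e^(-2t)sin(4t) + 2K_1e^(-2t)cos(4t) + 2K_2e^(-2t)sin(4t) + 3K_2e^(-2t)cos(4t)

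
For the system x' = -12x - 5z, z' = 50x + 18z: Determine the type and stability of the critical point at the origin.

A = [[-12,-5],[50,18]]; det(A-λI) = λ^2 - 6λ + 34.
λ = 3 ± 5i: positive real part.

unstable spiral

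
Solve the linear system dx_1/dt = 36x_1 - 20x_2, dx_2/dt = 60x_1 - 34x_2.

x_1(t) = -2C_1e^(6t) - C_2e^(-4t), x_2(t) = -3C_1e^(6t) - 2C_2e^(-4t)

Coefficient matrix A = [[36, -20], [60, -34]].
Characteristic polynomial det(A - λI) = λ^2 - 2λ - 24 = 0.
Eigenvalues λ = 6, -4.
For λ=6: (A-λI) row 1 is [30, -20], so an eigenvector is (-2, -3).
For λ=-4: (A-λI) row 1 is [40, -20], so an eigenvector is (-1, -2).
General solution: C_1e^(6t)(-2,-3) + C_2e^(-4t)(-1,-2).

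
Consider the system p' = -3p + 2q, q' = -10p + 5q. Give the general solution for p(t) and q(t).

p(t) = -K_1e^(t)cos(2t) - K_2e^(t)sin(2t), q(t) = K_1e^(t)sin(2t) - 2K_1e^(t)cos(2t) - 2K_2e^(t)sin(2t) - K_2e^(t)cos(2t)

Coefficient matrix A = [[-3, 2], [-10, 5]].
Characteristic polynomial det(A - λI) = λ^2 - 2λ + 5 = 0.
Eigenvalues λ = 1 ± 2i (complex conjugate pair).
For λ=1+2i: an eigenvector is (-1,-2) - i(0,1) = (-1, -2 - i).
A real fundamental pair from Re and Im of e^((1+2i)t)v: X_1 = e^(t)(cos(2t)·(-1,-2) + sin(2t)·(0,1)), X_2 = e^(t)(sin(2t)·(-1,-2) - cos(2t)·(0,1)).
General solution: K_1X_1 + K_2X_2.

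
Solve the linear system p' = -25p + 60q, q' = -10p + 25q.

p(t) = 2K_1e^(5t) + 3K_2e^(-5t), q(t) = K_1e^(5t) + K_2e^(-5t)

Coefficient matrix A = [[-25, 60], [-10, 25]].
Characteristic polynomial det(A - λI) = λ^2 - 25 = 0.
Eigenvalues λ = 5, -5.
For λ=5: (A-λI) row 1 is [-30, 60], so an eigenvector is (2, 1).
For λ=-5: (A-λI) row 1 is [-20, 60], so an eigenvector is (3, 1).
General solution: K_1e^(5t)(2,1) + K_2e^(-5t)(3,1).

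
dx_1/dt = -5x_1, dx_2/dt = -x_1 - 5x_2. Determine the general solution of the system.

Coefficient matrix A = [[-5, 0], [-1, -5]].
Characteristic polynomial det(A - λI) = λ^2 + 10λ + 25 = 0.
Single eigenvalue λ = -5 with algebraic multiplicity 2.
Eigenvector v = (0,1); generalized eigenvector w with (A-λI)w=v is (-1,0).
General solution: e^(-5t)[K_1·v + K_2·(t·v + w)].

x_1(t) = -K_2e^(-5t), x_2(t) = K_1e^(-5t) + K_2te^(-5t)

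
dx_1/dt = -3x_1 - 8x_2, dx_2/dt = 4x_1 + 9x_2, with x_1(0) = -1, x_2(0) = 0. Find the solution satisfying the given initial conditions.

x_1(t) = e^(5t) - 2e^(t), x_2(t) = -e^(5t) + e^(t)

Coefficient matrix A = [[-3, -8], [4, 9]].
Characteristic polynomial det(A - λI) = λ^2 - 6λ + 5 = 0.
Eigenvalues λ = 5, 1.
For λ=5: (A-λI) row 1 is [-8, -8], so an eigenvector is (-1, 1).
For λ=1: (A-λI) row 1 is [-4, -8], so an eigenvector is (-2, 1).
General solution: c_1e^(5t)(-1,1) + c_2e^(t)(-2,1).
Applying x_1(0)=-1, x_2(0)=0 gives c_1=-1, c_2=1.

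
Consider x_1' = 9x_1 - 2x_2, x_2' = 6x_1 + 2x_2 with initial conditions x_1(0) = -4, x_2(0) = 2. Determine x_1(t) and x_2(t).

x_1(t) = -20e^(6t) + 16e^(5t), x_2(t) = -30e^(6t) + 32e^(5t)

Coefficient matrix A = [[9, -2], [6, 2]].
Characteristic polynomial det(A - λI) = λ^2 - 11λ + 30 = 0.
Eigenvalues λ = 6, 5.
For λ=6: (A-λI) row 1 is [3, -2], so an eigenvector is (-2, -3).
For λ=5: (A-λI) row 1 is [4, -2], so an eigenvector is (1, 2).
General solution: c_1e^(6t)(-2,-3) + c_2e^(5t)(1,2).
Applying x_1(0)=-4, x_2(0)=2 gives c_1=10, c_2=16.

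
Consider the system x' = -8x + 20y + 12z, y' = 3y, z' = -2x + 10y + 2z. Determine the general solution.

Coefficient matrix A = [[-8, 20, 12], [0, 3, 0], [-2, 10, 2]].
det(A - λI) = 0 gives eigenvalues λ = -4, -2, 3.
For λ=-4: eigenvector (3,0,1).
For λ=-2: eigenvector (2,0,1).
For λ=3: eigenvector (4,1,2).
General solution: K_1e^(-4t)(3,0,1) + K_2e^(-2t)(2,0,1) + K_3e^(3t)(4,1,2).

x(t) = 3K_1e^(-4t) + 2K_2e^(-2t) + 4K_3e^(3t), y(t) = K_3e^(3t), z(t) = K_1e^(-4t) + K_2e^(-2t) + 2K_3e^(3t)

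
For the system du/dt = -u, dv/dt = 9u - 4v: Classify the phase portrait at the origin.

stable node

A = [[-1,0],[9,-4]]; det(A-λI) = λ^2 + 5λ + 4.
λ = -4, -1: both negative.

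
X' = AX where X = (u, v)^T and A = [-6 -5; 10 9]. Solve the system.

Coefficient matrix A = [[-6, -5], [10, 9]].
Characteristic polynomial det(A - λI) = λ^2 - 3λ - 4 = 0.
Eigenvalues λ = 4, -1.
For λ=4: (A-λI) row 1 is [-10, -5], so an eigenvector is (1, -2).
For λ=-1: (A-λI) row 1 is [-5, -5], so an eigenvector is (1, -1).
General solution: C_1e^(4t)(1,-2) + C_2e^(-t)(1,-1).

u(t) = C_1e^(4t) + C_2e^(-t), v(t) = -2C_1e^(4t) - C_2e^(-t)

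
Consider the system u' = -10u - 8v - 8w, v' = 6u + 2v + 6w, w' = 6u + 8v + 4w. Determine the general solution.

u(t) = C_1e^(-2t) - 2C_2e^(2t), v(t) = C_2e^(2t) - C_3e^(-4t), w(t) = -C_1e^(-2t) + 2C_2e^(2t) + C_3e^(-4t)

Coefficient matrix A = [[-10, -8, -8], [6, 2, 6], [6, 8, 4]].
det(A - λI) = 0 gives eigenvalues λ = -2, 2, -4.
For λ=-2: eigenvector (1,0,-1).
For λ=2: eigenvector (-2,1,2).
For λ=-4: eigenvector (0,-1,1).
General solution: C_1e^(-2t)(1,0,-1) + C_2e^(2t)(-2,1,2) + C_3e^(-4t)(0,-1,1).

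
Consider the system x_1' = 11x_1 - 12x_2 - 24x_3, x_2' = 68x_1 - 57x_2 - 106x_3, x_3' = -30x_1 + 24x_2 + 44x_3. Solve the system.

Coefficient matrix A = [[11, -12, -24], [68, -57, -106], [-30, 24, 44]].
det(A - λI) = 0 gives eigenvalues λ = 3, -4, -1.
For λ=3: eigenvector (3,14,-6).
For λ=-4: eigenvector (0,-2,1).
For λ=-1: eigenvector (1,5,-2).
General solution: C_1e^(3t)(3,14,-6) + C_2e^(-4t)(0,-2,1) + C_3e^(-t)(1,5,-2).

x_1(t) = 3C_1e^(3t) + C_3e^(-t), x_2(t) = 14C_1e^(3t) - 2C_2e^(-4t) + 5C_3e^(-t), x_3(t) = -6C_1e^(3t) + C_2e^(-4t) - 2C_3e^(-t)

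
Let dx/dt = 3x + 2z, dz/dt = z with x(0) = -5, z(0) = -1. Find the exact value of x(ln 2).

-46

A = [[3,2],[0,1]]; eigenvalues λ = 1, 3.
Eigenvectors: (-1,1) for λ=1, (1,0) for λ=3.
From the initial condition, c_1 = -1, c_2 = -6.
x(ln 2) = (-1)(2^1)(-1) + (-6)(2^3)(1) = -46.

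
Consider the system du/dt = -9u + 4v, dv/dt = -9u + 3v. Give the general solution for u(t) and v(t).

u(t) = 2C_1e^(-3t) + 2C_2te^(-3t) + C_2e^(-3t), v(t) = 3C_1e^(-3t) + 3C_2te^(-3t) + 2C_2e^(-3t)

Coefficient matrix A = [[-9, 4], [-9, 3]].
Characteristic polynomial det(A - λI) = λ^2 + 6λ + 9 = 0.
Single eigenvalue λ = -3 with algebraic multiplicity 2.
Eigenvector v = (2,3); generalized eigenvector w with (A-λI)w=v is (1,2).
General solution: e^(-3t)[C_1·v + C_2·(t·v + w)].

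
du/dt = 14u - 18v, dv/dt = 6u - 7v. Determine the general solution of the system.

Coefficient matrix A = [[14, -18], [6, -7]].
Characteristic polynomial det(A - λI) = λ^2 - 7λ + 10 = 0.
Eigenvalues λ = 5, 2.
For λ=5: (A-λI) row 1 is [9, -18], so an eigenvector is (-2, -1).
For λ=2: (A-λI) row 1 is [12, -18], so an eigenvector is (-3, -2).
General solution: c_1e^(5t)(-2,-1) + c_2e^(2t)(-3,-2).

u(t) = -2c_1e^(5t) - 3c_2e^(2t), v(t) = -c_1e^(5t) - 2c_2e^(2t)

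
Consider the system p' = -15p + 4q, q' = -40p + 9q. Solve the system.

p(t) = c_1e^(-3t)cos(4t) + c_2e^(-3t)sin(4t), q(t) = -c_1e^(-3t)sin(4t) + 3c_1e^(-3t)cos(4t) + 3c_2e^(-3t)sin(4t) + c_2e^(-3t)cos(4t)

Coefficient matrix A = [[-15, 4], [-40, 9]].
Characteristic polynomial det(A - λI) = λ^2 + 6λ + 25 = 0.
Eigenvalues λ = -3 ± 4i (complex conjugate pair).
For λ=-3+4i: an eigenvector is (1,3) - i(0,-1) = (1, 3 + i).
A real fundamental pair from Re and Im of e^((-3+4i)t)v: X_1 = e^(-3t)(cos(4t)·(1,3) + sin(4t)·(0,-1)), X_2 = e^(-3t)(sin(4t)·(1,3) - cos(4t)·(0,-1)).
General solution: c_1X_1 + c_2X_2.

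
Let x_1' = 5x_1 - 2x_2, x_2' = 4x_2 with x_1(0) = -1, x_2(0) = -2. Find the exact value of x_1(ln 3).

405

A = [[5,-2],[0,4]]; eigenvalues λ = 4, 5.
Eigenvectors: (-2,-1) for λ=4, (-1,0) for λ=5.
From the initial condition, c_1 = 2, c_2 = -3.
x_1(ln 3) = (2)(3^4)(-2) + (-3)(3^5)(-1) = 405.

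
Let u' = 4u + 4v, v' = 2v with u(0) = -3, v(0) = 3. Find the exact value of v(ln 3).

27

A = [[4,4],[0,2]]; eigenvalues λ = 4, 2.
Eigenvectors: (-1,0) for λ=4, (-2,1) for λ=2.
From the initial condition, c_1 = -3, c_2 = 3.
v(ln 3) = (-3)(3^4)(0) + (3)(3^2)(1) = 27.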